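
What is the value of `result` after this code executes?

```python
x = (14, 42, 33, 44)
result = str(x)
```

x = (14, 42, 33, 44); result = '(14, 42, 33, 44)'

'(14, 42, 33, 44)'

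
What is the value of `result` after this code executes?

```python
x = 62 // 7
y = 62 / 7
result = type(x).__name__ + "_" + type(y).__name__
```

x is int; y is float; result = 'int_float'

'int_float'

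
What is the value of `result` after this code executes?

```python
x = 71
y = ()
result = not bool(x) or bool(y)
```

x = 71; y = (); result = False

False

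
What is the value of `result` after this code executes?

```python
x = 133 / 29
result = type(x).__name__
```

x is float; result = 'float'

'float'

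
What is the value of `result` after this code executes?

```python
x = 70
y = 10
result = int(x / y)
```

x = 70; y = 10; result = 7

7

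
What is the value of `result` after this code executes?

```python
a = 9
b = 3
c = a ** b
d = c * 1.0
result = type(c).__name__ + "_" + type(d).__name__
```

a is int; b is int; c is int; d is float; result = 'int_float'

'int_float'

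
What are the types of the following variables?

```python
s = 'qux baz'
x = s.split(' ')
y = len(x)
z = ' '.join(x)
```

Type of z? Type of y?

str.join() returns str; len() returns int

str, int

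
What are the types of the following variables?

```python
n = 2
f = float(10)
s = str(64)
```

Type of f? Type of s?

f is assigned the result of calling float(), which returns a float; s is assigned the result of calling str(), which returns a str

float, str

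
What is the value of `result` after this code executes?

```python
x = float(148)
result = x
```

x = 148.0; result = 148.0

148.0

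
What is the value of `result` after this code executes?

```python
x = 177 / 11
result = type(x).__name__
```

x is float; result = 'float'

'float'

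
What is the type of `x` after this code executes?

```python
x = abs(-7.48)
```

abs() of float returns float

float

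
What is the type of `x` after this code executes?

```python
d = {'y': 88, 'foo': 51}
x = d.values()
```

.values() returns dict_values view

dict_values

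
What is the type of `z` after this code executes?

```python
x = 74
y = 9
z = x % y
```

int % int = int

int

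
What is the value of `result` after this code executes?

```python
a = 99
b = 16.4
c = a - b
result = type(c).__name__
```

a is int; b is float; c is float; result = 'float'

'float'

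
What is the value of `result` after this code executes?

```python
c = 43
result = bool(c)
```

c = 43; result = True

True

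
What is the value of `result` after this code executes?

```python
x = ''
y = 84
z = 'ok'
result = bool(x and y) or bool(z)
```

x = ''; y = 84; z = 'ok'; result = True

True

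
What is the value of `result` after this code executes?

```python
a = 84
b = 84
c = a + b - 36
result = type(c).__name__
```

a is int; b is int; c is int; result = 'int'

'int'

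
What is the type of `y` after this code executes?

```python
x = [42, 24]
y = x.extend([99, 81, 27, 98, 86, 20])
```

list.extend() returns None

NoneType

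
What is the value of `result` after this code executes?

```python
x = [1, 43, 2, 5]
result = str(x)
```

x = [1, 43, 2, 5]; result = '[1, 43, 2, 5]'

'[1, 43, 2, 5]'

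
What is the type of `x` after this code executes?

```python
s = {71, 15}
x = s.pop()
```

Popping from set[int] returns int

int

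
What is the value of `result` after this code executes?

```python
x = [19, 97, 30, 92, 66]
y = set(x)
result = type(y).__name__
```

x is list; y is set; result = 'set'

'set'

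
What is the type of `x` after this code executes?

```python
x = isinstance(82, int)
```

isinstance() returns bool

bool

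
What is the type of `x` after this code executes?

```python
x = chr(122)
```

chr() returns str (single char)

str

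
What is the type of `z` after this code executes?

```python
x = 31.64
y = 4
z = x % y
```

float % int = float

float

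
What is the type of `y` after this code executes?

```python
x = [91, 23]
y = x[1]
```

Indexing list[int] returns int

int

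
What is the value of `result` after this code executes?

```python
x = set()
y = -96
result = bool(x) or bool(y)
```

x = set(); y = -96; result = True

True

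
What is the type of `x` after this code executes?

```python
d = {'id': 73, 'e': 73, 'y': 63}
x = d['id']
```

Accessing dict[str, int] with str key returns int

int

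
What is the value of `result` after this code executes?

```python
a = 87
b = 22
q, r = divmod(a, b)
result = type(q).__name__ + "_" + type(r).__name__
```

a is int; b is int; q is int; r is int; result = 'int_int'

'int_int'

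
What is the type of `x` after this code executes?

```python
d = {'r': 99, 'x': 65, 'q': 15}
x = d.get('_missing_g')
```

dict.get() returns None when key not found

NoneType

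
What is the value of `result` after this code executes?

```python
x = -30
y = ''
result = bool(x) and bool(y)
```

x = -30; y = ''; result = False

False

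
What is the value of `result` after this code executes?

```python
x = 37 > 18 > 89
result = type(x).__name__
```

x is bool; result = 'bool'

'bool'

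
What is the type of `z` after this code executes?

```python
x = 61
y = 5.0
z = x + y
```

int + float = float

float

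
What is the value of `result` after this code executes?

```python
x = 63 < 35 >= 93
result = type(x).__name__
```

x is bool; result = 'bool'

'bool'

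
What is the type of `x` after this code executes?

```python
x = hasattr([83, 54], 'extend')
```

hasattr() returns bool

bool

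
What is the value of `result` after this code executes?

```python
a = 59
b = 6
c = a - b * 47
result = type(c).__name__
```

a is int; b is int; c is int; result = 'int'

'int'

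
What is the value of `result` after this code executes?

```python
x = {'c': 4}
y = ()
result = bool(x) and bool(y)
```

x = {'c': 4}; y = (); result = False

False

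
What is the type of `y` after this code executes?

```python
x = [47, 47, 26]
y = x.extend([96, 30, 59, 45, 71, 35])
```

list.extend() returns None

NoneType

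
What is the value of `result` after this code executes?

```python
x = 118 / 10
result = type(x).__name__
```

x is float; result = 'float'

'float'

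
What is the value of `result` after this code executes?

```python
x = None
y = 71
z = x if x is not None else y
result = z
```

x = None; y = 71; z = 71; result = 71

71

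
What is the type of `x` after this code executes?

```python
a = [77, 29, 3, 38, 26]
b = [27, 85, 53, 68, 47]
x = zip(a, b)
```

zip() returns a zip object

zip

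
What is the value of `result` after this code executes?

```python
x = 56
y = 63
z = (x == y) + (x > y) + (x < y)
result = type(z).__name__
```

x is int; y is int; z is int; result = 'int'

'int'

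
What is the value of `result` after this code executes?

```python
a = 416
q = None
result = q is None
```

a = 416; q = None; result = True

True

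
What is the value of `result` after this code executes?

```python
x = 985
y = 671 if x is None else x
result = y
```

x = 985; y = 985; result = 985

985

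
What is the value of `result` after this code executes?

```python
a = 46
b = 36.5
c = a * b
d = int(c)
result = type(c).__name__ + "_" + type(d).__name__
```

a is int; b is float; c is float; d is int; result = 'float_int'

'float_int'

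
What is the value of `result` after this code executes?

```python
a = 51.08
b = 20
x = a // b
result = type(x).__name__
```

a is float; b is int; x is float; result = 'float'

'float'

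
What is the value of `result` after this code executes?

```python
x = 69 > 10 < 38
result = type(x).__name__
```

x is bool; result = 'bool'

'bool'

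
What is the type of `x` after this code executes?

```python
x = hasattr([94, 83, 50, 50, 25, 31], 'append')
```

hasattr() returns bool

bool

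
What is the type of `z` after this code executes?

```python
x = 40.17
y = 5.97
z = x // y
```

float // float = float

float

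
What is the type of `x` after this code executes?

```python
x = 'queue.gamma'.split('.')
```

str.split() returns list

list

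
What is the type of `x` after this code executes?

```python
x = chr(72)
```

chr() returns str (single char)

str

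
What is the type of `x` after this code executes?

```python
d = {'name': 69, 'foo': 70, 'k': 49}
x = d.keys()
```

.keys() returns dict_keys view

dict_keys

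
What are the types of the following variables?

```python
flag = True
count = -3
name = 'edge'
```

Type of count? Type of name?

count is assigned a bare integer (no decimal point), so it is an int; name is assigned a quoted string literal, so it is a str

int, str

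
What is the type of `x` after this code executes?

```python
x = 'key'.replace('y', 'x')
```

str.replace() returns str

str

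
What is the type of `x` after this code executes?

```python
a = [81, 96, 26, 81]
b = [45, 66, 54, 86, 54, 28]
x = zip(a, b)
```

zip() returns a zip object

zip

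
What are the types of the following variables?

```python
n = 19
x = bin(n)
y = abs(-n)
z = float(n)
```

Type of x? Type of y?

bin() returns str; abs() of int returns int

str, int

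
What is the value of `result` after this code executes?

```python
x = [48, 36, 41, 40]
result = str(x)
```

x = [48, 36, 41, 40]; result = '[48, 36, 41, 40]'

'[48, 36, 41, 40]'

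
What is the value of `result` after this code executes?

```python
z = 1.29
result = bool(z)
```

z = 1.29; result = True

True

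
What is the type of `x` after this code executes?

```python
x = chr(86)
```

chr() returns str (single char)

str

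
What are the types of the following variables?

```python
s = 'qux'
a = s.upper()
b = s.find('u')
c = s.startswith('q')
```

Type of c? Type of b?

startswith() returns bool; find() returns int

bool, int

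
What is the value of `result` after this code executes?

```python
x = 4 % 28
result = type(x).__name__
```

x is int; result = 'int'

'int'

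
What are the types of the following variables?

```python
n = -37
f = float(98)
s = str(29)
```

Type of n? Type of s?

n is assigned a bare integer (no decimal point), so it is an int; s is assigned the result of calling str(), which returns a str

int, str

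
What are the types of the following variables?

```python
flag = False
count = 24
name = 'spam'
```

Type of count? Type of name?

count is assigned a bare integer (no decimal point), so it is an int; name is assigned a quoted string literal, so it is a str

int, str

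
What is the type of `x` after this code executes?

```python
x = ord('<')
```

ord() returns int (code point)

int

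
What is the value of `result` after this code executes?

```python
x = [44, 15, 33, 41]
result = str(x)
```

x = [44, 15, 33, 41]; result = '[44, 15, 33, 41]'

'[44, 15, 33, 41]'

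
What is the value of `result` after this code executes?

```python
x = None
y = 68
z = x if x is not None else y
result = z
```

x = None; y = 68; z = 68; result = 68

68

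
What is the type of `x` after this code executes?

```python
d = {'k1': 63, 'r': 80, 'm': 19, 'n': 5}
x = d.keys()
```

.keys() returns dict_keys view

dict_keys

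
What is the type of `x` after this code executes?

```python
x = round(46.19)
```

round() with no decimal places returns int

int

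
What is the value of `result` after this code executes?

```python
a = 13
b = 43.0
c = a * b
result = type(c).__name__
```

a is int; b is float; c is float; result = 'float'

'float'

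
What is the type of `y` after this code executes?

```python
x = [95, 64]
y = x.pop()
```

list.pop() returns the popped element

int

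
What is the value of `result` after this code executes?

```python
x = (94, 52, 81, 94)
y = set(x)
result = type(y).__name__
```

x is tuple; y is set; result = 'set'

'set'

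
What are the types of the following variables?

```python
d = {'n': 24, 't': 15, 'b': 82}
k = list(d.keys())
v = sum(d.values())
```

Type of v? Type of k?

sum of ints is int; list() converts to list

int, list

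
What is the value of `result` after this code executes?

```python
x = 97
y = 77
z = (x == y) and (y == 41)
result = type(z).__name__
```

x is int; y is int; z is bool; result = 'bool'

'bool'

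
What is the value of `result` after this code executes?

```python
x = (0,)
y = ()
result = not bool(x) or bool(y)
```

x = (0,); y = (); result = False

False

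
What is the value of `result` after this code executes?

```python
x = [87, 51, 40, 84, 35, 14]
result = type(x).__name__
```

x is list; result = 'list'

'list'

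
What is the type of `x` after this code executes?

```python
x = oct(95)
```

oct() returns str representation

str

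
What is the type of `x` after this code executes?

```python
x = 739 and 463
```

'and' with truthy values returns last operand (int)

int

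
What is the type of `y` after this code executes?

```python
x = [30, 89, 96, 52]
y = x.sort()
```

list.sort() returns None (mutates in place)

NoneType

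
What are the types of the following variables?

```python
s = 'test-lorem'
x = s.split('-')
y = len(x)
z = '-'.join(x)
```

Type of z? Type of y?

str.join() returns str; len() returns int

str, int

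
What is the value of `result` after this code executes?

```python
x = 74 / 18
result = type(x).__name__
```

x is float; result = 'float'

'float'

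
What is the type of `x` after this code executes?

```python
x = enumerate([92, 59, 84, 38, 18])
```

enumerate() returns an enumerate object

enumerate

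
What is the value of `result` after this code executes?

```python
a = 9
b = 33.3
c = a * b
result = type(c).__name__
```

a is int; b is float; c is float; result = 'float'

'float'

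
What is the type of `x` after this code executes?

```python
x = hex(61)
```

hex() returns str representation

str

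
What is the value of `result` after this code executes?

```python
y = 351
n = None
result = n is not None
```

y = 351; n = None; result = False

False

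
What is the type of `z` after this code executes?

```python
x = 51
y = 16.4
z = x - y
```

int - float = float

float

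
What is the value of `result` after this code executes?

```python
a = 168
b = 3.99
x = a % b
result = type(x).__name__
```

a is int; b is float; x is float; result = 'float'

'float'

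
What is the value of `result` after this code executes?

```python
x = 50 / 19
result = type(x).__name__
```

x is float; result = 'float'

'float'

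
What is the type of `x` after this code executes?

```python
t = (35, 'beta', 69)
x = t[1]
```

Index 1 of tuple is a str literal

str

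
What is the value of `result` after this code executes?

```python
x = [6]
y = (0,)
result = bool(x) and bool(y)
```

x = [6]; y = (0,); result = True

True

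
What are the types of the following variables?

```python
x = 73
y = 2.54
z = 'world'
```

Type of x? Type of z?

x is assigned a bare integer (no decimal point), so it is an int; z is assigned a quoted string literal, so it is a str

int, str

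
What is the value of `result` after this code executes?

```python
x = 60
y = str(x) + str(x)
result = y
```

x = 60; y = '6060'; result = '6060'

'6060'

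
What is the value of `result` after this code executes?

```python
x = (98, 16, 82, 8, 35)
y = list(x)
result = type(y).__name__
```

x is tuple; y is list; result = 'list'

'list'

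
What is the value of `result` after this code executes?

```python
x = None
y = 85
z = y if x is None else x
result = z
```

x = None; y = 85; z = 85; result = 85

85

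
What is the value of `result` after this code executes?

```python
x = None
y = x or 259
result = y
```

x = None; y = 259; result = 259

259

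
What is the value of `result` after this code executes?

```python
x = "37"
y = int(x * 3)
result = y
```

x = '37'; y = 373737; result = 373737

373737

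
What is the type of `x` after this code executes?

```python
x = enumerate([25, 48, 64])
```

enumerate() returns an enumerate object

enumerate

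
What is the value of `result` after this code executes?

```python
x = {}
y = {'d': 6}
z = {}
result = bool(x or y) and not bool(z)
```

x = {}; y = {'d': 6}; z = {}; result = True

True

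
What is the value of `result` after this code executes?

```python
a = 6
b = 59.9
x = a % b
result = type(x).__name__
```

a is int; b is float; x is float; result = 'float'

'float'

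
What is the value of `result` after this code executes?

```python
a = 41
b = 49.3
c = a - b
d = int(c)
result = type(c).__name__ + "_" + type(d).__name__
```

a is int; b is float; c is float; d is int; result = 'float_int'

'float_int'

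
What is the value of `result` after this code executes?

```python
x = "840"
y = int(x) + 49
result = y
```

x = '840'; y = 889; result = 889

889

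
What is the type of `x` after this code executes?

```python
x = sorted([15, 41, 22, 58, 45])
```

sorted() always returns list

list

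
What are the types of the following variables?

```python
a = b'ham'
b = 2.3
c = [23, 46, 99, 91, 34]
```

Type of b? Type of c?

b is assigned a number with a decimal point, so it is a float; c is assigned a list literal (square brackets)

float, list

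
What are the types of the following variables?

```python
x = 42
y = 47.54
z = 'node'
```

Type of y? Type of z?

y is assigned a number with a decimal point, so it is a float; z is assigned a quoted string literal, so it is a str

float, str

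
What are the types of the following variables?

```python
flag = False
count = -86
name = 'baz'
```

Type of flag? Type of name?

flag is assigned the constant False, which has type bool; name is assigned a quoted string literal, so it is a str

bool, str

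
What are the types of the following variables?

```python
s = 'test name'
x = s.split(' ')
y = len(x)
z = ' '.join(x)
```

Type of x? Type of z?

str.split() returns list; str.join() returns str

list, str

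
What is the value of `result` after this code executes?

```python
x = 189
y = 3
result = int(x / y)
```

x = 189; y = 3; result = 63

63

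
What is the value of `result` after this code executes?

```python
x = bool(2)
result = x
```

x = True; result = True

True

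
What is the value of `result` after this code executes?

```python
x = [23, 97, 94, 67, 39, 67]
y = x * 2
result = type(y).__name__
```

x is list; y is list; result = 'list'

'list'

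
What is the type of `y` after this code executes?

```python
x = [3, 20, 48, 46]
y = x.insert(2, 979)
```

list.insert() returns None

NoneType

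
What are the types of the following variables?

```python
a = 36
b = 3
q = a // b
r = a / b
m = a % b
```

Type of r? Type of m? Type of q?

/ returns float; % of ints returns int; // returns int

float, int, int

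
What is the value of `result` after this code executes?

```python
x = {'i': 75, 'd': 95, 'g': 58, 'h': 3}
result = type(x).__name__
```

x is dict; result = 'dict'

'dict'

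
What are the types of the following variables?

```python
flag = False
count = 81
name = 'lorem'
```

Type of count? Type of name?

count is assigned a bare integer (no decimal point), so it is an int; name is assigned a quoted string literal, so it is a str

int, str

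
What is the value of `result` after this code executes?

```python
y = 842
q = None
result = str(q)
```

y = 842; q = None; result = 'None'

'None'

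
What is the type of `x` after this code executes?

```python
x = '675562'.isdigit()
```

str.isdigit() returns bool

bool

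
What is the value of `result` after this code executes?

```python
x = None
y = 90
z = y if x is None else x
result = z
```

x = None; y = 90; z = 90; result = 90

90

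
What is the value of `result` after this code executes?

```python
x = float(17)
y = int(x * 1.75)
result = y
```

x = 17.0; y = 29; result = 29

29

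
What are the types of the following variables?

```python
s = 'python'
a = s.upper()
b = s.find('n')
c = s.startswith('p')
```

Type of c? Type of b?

startswith() returns bool; find() returns int

bool, int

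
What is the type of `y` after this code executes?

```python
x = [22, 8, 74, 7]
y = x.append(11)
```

list.append() returns None (mutates in place)

NoneType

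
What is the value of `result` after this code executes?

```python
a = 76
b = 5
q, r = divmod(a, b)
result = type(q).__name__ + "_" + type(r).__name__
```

a is int; b is int; q is int; r is int; result = 'int_int'

'int_int'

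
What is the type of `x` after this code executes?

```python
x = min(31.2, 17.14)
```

min() of floats returns float

float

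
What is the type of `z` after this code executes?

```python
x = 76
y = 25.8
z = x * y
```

int * float = float

float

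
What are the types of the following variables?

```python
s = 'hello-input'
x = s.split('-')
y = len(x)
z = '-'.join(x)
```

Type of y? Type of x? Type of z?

len() returns int; str.split() returns list; str.join() returns str

int, list, str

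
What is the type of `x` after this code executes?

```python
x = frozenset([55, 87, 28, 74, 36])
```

frozenset() returns frozenset

frozenset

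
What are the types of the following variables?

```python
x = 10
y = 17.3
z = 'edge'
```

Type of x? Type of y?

x is assigned a bare integer (no decimal point), so it is an int; y is assigned a number with a decimal point, so it is a float

int, float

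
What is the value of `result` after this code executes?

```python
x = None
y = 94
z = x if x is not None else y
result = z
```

x = None; y = 94; z = 94; result = 94

94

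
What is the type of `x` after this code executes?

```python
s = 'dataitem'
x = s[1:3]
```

Slicing a str returns str

str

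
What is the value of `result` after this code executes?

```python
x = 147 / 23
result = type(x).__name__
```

x is float; result = 'float'

'float'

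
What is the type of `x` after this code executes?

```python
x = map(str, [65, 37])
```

map() returns a map object

map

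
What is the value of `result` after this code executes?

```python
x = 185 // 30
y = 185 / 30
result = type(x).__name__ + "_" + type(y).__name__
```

x is int; y is float; result = 'int_float'

'int_float'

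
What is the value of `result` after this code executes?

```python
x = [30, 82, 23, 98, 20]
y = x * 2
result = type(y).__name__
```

x is list; y is list; result = 'list'

'list'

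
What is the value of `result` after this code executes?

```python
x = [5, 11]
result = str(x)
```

x = [5, 11]; result = '[5, 11]'

'[5, 11]'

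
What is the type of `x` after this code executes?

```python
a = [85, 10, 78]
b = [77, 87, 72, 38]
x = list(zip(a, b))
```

list(zip()) returns a list of tuples

list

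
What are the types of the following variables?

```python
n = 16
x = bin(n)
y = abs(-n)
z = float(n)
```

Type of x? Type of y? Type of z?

bin() returns str; abs() of int returns int; float() returns float

str, int, float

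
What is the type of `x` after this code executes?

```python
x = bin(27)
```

bin() returns str representation

str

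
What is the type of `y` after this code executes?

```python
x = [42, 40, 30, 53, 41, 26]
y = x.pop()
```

list.pop() returns the popped element

int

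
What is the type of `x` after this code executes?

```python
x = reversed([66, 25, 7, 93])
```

reversed() on a list returns list_reverseiterator

list_reverseiterator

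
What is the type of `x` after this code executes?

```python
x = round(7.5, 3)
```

round() with decimal places returns float

float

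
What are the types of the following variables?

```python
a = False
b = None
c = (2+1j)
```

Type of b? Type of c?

b is assigned None, whose type is NoneType; c is assigned (2+1j), an int plus an imaginary literal (j suffix), which evaluates to complex

NoneType, complex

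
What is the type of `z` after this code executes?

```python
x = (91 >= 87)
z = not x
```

'not' returns bool

bool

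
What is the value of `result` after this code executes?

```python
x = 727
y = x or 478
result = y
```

x = 727; y = 727; result = 727

727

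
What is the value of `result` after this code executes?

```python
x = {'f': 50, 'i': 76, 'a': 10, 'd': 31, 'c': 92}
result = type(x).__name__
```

x is dict; result = 'dict'

'dict'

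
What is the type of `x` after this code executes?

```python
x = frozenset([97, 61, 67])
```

frozenset() returns frozenset

frozenset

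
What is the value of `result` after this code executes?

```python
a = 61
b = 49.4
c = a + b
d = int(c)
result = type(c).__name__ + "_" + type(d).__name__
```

a is int; b is float; c is float; d is int; result = 'float_int'

'float_int'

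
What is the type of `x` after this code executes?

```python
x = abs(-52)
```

abs() of int returns int

int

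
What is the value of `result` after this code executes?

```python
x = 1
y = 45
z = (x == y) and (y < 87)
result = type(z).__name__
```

x is int; y is int; z is bool; result = 'bool'

'bool'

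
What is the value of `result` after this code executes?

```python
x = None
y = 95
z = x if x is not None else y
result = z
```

x = None; y = 95; z = 95; result = 95

95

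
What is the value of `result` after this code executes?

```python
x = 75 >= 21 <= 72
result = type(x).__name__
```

x is bool; result = 'bool'

'bool'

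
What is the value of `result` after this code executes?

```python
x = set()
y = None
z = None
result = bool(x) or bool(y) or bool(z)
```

x = set(); y = None; z = None; result = False

False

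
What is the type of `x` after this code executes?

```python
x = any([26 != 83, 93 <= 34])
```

any() returns bool

bool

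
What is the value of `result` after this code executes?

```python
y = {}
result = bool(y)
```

y = {}; result = False

False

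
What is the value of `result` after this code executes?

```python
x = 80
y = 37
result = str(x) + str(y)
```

x = 80; y = 37; result = '8037'

'8037'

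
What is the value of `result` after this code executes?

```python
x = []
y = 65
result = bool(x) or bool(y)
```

x = []; y = 65; result = True

True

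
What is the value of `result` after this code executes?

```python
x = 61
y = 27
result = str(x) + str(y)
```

x = 61; y = 27; result = '6127'

'6127'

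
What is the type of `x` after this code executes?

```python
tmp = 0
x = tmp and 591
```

'and' returns first falsy value (0 is int)

int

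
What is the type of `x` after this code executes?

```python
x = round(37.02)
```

round() with no decimal places returns int

int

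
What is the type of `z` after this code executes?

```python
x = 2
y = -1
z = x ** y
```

int ** negative = float

float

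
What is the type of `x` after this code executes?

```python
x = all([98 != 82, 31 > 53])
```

all() returns bool

bool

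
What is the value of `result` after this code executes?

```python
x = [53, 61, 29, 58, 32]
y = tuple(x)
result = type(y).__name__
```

x is list; y is tuple; result = 'tuple'

'tuple'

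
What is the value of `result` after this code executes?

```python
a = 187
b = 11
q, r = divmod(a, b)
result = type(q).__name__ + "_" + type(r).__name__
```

a is int; b is int; q is int; r is int; result = 'int_int'

'int_int'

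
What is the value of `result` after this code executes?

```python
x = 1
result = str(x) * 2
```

x = 1; result = '11'

'11'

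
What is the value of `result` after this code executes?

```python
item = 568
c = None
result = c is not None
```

item = 568; c = None; result = False

False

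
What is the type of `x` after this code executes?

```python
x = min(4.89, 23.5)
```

min() of floats returns float

float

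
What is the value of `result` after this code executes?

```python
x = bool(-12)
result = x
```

x = True; result = True

True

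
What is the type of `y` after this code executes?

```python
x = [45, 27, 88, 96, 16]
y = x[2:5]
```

Slicing a list returns a list

list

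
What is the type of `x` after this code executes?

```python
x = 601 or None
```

'or' returns first truthy value

int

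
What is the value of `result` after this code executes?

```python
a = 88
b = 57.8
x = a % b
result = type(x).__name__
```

a is int; b is float; x is float; result = 'float'

'float'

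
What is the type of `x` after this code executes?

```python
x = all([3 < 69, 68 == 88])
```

all() returns bool

bool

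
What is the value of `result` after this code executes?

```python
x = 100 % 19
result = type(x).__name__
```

x is int; result = 'int'

'int'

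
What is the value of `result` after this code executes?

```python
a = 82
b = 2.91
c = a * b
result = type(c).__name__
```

a is int; b is float; c is float; result = 'float'

'float'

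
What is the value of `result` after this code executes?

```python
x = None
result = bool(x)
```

x = None; result = False

False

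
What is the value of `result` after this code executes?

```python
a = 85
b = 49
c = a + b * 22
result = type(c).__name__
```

a is int; b is int; c is int; result = 'int'

'int'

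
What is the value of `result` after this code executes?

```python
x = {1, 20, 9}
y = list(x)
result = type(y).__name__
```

x is set; y is list; result = 'list'

'list'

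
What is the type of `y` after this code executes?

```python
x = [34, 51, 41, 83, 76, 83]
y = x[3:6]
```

Slicing a list returns a list

list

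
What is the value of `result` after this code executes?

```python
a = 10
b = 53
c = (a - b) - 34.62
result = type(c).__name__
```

a is int; b is int; c is float; result = 'float'

'float'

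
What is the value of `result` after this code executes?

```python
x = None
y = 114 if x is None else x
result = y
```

x = None; y = 114; result = 114

114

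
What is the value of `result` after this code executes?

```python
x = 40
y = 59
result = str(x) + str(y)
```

x = 40; y = 59; result = '4059'

'4059'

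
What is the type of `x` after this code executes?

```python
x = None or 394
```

'or' with None returns the other truthy value

int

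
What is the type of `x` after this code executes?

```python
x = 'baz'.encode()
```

str.encode() returns bytes

bytes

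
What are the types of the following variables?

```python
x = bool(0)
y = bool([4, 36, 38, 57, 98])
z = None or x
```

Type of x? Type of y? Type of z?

bool() returns bool; bool() returns bool; None or bool returns the bool

bool, bool, bool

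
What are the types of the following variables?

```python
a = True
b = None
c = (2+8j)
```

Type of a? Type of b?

a is assigned the constant True, which has type bool; b is assigned None, whose type is NoneType

bool, NoneType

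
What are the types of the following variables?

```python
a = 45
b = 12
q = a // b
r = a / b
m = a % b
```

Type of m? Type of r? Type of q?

% of ints returns int; / returns float; // returns int

int, float, int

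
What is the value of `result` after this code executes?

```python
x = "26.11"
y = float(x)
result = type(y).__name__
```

x is str; y is float; result = 'float'

'float'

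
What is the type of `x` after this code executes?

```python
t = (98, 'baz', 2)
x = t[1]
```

Index 1 of tuple is a str literal

str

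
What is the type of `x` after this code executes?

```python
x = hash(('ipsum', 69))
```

hash() returns int

int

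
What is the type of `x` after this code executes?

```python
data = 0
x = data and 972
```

'and' returns first falsy value (0 is int)

int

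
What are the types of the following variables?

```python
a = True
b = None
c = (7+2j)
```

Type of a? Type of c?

a is assigned the constant True, which has type bool; c is assigned (7+2j), an int plus an imaginary literal (j suffix), which evaluates to complex

bool, complex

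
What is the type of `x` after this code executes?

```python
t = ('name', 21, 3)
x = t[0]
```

Index 0 of tuple is a str literal

str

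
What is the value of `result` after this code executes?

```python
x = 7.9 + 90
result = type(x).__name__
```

x is float; result = 'float'

'float'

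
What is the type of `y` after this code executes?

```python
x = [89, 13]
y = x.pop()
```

list.pop() returns the popped element

int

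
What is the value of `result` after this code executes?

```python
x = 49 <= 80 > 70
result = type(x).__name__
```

x is bool; result = 'bool'

'bool'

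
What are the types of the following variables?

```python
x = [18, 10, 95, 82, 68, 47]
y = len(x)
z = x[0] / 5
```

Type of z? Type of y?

int / int = float; len() returns int

float, int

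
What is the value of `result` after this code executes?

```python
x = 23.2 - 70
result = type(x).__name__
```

x is float; result = 'float'

'float'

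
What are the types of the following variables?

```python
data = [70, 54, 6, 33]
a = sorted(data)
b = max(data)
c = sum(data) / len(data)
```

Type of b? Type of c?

max of ints returns int; int / int = float

int, float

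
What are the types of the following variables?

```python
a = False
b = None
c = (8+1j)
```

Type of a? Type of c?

a is assigned the constant False, which has type bool; c is assigned (8+1j), an int plus an imaginary literal (j suffix), which evaluates to complex

bool, complex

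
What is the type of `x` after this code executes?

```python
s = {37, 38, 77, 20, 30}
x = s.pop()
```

Popping from set[int] returns int

int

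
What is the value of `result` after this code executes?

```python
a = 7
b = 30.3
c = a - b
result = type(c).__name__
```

a is int; b is float; c is float; result = 'float'

'float'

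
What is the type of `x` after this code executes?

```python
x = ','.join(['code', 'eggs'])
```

str.join() returns str

str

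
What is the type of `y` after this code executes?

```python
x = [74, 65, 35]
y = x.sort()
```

list.sort() returns None (mutates in place)

NoneType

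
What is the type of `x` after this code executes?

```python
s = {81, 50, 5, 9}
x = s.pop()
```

Popping from set[int] returns int

int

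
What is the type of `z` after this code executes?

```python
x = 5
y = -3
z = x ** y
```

int ** negative = float

float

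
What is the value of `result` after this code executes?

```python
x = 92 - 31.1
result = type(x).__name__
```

x is float; result = 'float'

'float'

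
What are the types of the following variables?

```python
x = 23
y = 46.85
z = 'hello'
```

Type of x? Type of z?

x is assigned a bare integer (no decimal point), so it is an int; z is assigned a quoted string literal, so it is a str

int, str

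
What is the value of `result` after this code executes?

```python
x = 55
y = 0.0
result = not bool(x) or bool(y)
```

x = 55; y = 0.0; result = False

False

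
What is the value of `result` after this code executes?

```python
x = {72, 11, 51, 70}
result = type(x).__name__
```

x is set; result = 'set'

'set'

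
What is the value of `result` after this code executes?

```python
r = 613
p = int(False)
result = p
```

r = 613; p = 0; result = 0

0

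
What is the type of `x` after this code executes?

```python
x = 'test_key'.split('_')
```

str.split() returns list

list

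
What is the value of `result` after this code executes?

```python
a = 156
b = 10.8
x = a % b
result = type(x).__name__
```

a is int; b is float; x is float; result = 'float'

'float'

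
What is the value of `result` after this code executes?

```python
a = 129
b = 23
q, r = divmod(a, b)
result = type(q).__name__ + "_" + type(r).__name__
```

a is int; b is int; q is int; r is int; result = 'int_int'

'int_int'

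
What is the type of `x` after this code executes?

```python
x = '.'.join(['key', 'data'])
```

str.join() returns str

str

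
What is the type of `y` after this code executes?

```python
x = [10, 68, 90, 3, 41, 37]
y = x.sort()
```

list.sort() returns None (mutates in place)

NoneType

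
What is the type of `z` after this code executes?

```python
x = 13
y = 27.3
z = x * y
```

int * float = float

float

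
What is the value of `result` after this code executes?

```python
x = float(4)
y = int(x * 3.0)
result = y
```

x = 4.0; y = 12; result = 12

12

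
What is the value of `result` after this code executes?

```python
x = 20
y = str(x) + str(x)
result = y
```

x = 20; y = '2020'; result = '2020'

'2020'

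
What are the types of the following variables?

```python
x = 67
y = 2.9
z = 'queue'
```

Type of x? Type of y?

x is assigned a bare integer (no decimal point), so it is an int; y is assigned a number with a decimal point, so it is a float

int, float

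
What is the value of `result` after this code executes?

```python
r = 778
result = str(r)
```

r = 778; result = '778'

'778'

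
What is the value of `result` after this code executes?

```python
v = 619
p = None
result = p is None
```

v = 619; p = None; result = True

True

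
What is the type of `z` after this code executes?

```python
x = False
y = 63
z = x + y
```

bool + int = int (bool is subclass of int)

int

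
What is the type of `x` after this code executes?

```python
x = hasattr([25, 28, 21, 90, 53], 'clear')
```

hasattr() returns bool

bool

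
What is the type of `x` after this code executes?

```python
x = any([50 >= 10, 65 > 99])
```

any() returns bool

bool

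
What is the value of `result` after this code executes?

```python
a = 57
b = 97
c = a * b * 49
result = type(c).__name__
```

a is int; b is int; c is int; result = 'int'

'int'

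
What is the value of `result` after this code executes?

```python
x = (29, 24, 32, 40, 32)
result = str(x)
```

x = (29, 24, 32, 40, 32); result = '(29, 24, 32, 40, 32)'

'(29, 24, 32, 40, 32)'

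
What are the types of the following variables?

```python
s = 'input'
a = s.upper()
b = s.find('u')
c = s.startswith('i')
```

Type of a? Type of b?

upper() returns str; find() returns int

str, int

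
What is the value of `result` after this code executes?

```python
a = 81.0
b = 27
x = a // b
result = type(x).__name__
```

a is float; b is int; x is float; result = 'float'

'float'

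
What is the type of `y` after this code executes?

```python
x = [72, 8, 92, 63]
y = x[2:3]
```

Slicing a list returns a list

list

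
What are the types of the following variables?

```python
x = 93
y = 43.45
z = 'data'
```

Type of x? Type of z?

x is assigned a bare integer (no decimal point), so it is an int; z is assigned a quoted string literal, so it is a str

int, str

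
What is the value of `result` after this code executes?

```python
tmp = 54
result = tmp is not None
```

tmp = 54; result = True

True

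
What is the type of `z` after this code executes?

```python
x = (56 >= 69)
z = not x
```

'not' returns bool

bool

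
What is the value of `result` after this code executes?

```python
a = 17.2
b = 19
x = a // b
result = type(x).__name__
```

a is float; b is int; x is float; result = 'float'

'float'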